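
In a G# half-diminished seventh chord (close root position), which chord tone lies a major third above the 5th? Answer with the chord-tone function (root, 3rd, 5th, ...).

7th

G#ø7: G#, B, D, F#.
The 5th is D. A major third above D is F#.
F# is the chord's 7th.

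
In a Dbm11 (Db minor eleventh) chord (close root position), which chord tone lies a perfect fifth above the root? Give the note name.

Ab

Dbm11: Db-Fb-Ab-Cb-Eb-Gb.
The root is Db. A perfect fifth above Db is Ab.
Ab is the chord's 5th.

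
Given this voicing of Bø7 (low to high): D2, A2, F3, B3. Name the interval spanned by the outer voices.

The outer voices are D2 and B3.
From D to B is 21 semitones, exactly the major thirteenth.

major thirteenth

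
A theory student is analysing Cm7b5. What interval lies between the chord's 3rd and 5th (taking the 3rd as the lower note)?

minor third

The chord tones of Cm7b5 are C–E♭–G♭–B♭.
The 3rd is E♭ and the 5th is G♭.
3 letter names make it a third; at 3 semitones (a half step narrower than major) the quality is minor.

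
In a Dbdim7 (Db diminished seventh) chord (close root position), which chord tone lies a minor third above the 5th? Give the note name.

Cbb

Db diminished seventh: Db Fb Abb Cbb.
The 5th is Abb. A minor third above Abb is Cbb.
Cbb is the chord's 7th.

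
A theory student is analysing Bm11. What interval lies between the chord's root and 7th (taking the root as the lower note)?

minor seventh

Bm11 (B minor eleventh): B D F♯ A C♯ E.
The root is B and the 7th is A.
From B to A: 10 semitones over a seventh = minor.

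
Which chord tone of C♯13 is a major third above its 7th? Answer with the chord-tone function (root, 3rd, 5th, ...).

The chord tones of C♯ dominant thirteenth are C♯–E♯–G♯–B–D♯–A♯.
The 7th is B. A major third above B is D♯.
D♯ is the chord's 9th.

9th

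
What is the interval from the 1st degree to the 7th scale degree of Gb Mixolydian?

minor seventh

Gb mixolydian: Gb Ab Bb Cb Db Eb Fb.
So we need the interval from Gb up to Fb.
From Gb to Fb: 10 semitones over a seventh = minor.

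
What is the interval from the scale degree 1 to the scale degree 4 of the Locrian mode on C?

C locrian: C D♭ E♭ F G♭ A♭ B♭.
The scale degree 1 is C and the scale degree 4 is F.
C up to F spans 4 letter names and 5 semitones — a perfect fourth.

perfect fourth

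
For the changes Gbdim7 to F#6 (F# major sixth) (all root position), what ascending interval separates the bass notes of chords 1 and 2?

The roots are Gb and F#.
Gb up to F# is 12 semitones, a half step wider than a major seventh, so the interval is augmented.

augmented 7th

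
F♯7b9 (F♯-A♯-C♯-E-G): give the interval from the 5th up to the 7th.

minor 3rd

The 5th is C♯ and the 7th is E.
From C♯ to E: 3 semitones over a third = minor.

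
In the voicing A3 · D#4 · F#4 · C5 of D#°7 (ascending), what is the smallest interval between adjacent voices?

Adjacent intervals: A3→D#4 = augmented fourth; D#4→F#4 = minor third; F#4→C5 = diminished fifth.
The smallest is D#4 to F#4, a minor third (3 semitones).

minor third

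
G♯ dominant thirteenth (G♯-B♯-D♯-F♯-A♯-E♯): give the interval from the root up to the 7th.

The root is G♯ and the 7th is F♯.
From G♯ to F♯: 10 semitones over a seventh = minor.

minor 7th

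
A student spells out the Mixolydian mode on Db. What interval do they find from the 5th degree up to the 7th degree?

Db mixolydian: Db Eb F Gb Ab Bb Cb.
That puts Ab below Cb.
Ab up to Cb is 3 semitones, a half step narrower than a major third, so the interval is minor.

minor third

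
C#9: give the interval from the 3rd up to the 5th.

minor third

The chord tones of C# dominant ninth are C#–E#–G#–B–D#.
So we need the interval from E# up to G#.
From E# to G#: 3 semitones over a third = minor.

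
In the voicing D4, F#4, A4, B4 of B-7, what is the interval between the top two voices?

Those voices are A4 and B4.
A up to B spans 2 letter names and 2 semitones — a major second.

major 2nd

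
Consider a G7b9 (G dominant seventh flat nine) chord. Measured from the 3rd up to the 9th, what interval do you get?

diminished seventh

Spelling the chord: G–B–D–F–A♭.
3rd = B; 9th = A♭.
B up to A♭ is 9 semitones, a whole step narrower than a major seventh, so the interval is diminished.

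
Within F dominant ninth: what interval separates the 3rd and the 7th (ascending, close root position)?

F9 is spelled F–A–C–Eb–G.
So we need the interval from A up to Eb.
5 letter names make it a fifth; at 6 semitones (a half step narrower than perfect) the quality is diminished.
This 3–7 tritone is the characteristic tension at the heart of the dominant sound.

diminished fifth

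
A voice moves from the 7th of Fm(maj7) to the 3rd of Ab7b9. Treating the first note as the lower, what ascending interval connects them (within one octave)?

Fm(maj7) has E as its 7th, and Ab7b9 has C as its 3rd.
6 letter names make it a sixth; at 8 semitones (a half step narrower than major) the quality is minor.

minor sixth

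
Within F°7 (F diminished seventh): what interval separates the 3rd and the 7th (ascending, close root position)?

F°7: F–Ab–Cb–Ebb.
So we need the interval from Ab up to Ebb.
Ab up to Ebb is 6 semitones, a half step narrower than a perfect fifth, so the interval is diminished.

diminished fifth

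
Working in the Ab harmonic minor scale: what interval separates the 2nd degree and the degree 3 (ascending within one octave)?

minor second

Spelling the Ab harmonic minor scale: Ab Bb Cb Db Eb Fb G.
The 2nd degree is Bb and the scale degree 3 is Cb.
Bb up to Cb is 1 semitone, a half step narrower than a major second, so the interval is minor.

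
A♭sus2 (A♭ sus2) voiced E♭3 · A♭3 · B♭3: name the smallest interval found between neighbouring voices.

major 2nd

Adjacent intervals: E♭3→A♭3 = perfect fourth; A♭3→B♭3 = major second.
The smallest is A♭3 to B♭3, a major second (2 semitones).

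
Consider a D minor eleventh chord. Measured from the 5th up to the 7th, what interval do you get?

The chord tones of Dm11 are D F A C E G.
The 5th is A and the 7th is C.
3 letter names make it a third; at 3 semitones (a half step narrower than major) the quality is minor.

minor third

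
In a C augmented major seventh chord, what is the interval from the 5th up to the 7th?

minor third

C+maj7 is spelled C E G♯ B.
That puts G♯ below B.
G♯ up to B is 3 semitones, a half step narrower than a major third, so the interval is minor.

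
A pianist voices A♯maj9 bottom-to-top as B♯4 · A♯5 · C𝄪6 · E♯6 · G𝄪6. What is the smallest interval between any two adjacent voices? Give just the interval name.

Adjacent intervals: B♯4→A♯5 = minor seventh; A♯5→C𝄪6 = major third; C𝄪6→E♯6 = minor third; E♯6→G𝄪6 = major third.
The smallest is C𝄪6 to E♯6, a minor third (3 semitones).

minor 3rd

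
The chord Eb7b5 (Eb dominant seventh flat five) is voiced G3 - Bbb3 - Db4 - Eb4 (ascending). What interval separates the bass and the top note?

The outer voices are G3 and Eb4.
6 letter names make it a sixth; at 8 semitones (a half step narrower than major) the quality is minor.

minor sixth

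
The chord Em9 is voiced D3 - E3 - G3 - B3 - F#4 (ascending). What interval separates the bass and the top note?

The outer voices are D3 and F#4.
D up to F# spans 10 letter names and 16 semitones — a major tenth.

major 10th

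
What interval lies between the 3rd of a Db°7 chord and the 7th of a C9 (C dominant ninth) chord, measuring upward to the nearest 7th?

augmented fourth

The 3rd of Db°7 is Fb; the 7th of C9 (C dominant ninth) is Bb.
Fb up to Bb is 6 semitones, a half step wider than a perfect fourth, so the interval is augmented.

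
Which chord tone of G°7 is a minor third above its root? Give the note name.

The chord tones of Gdim7 (G diminished seventh) are G–Bb–Db–Fb.
The root is G. A minor third above G is Bb.
Bb is the chord's 3rd.

Bb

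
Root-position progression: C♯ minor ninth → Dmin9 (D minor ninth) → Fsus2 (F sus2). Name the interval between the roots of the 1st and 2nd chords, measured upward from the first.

m2

The roots are C♯ and D.
C♯ up to D is 1 semitone, a half step narrower than a major second, so the interval is minor.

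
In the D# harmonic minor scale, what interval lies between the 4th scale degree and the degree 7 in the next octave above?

D# harmonic minor: D# E# F# G# A# B C##.
So we need the interval from G# up to C##.
From G# to C##: 18 semitones over an eleventh = augmented.

A11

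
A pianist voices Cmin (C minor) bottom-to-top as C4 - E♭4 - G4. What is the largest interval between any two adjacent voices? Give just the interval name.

Adjacent intervals: C4→E♭4 = minor third; E♭4→G4 = major third.
The largest is E♭4 to G4, a major third (4 semitones).

M3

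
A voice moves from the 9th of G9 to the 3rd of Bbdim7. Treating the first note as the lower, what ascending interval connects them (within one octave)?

diminished 4th

The 9th of G9 is A; the 3rd of Bbdim7 is Db.
A up to Db is 4 semitones, a half step narrower than a perfect fourth, so the interval is diminished.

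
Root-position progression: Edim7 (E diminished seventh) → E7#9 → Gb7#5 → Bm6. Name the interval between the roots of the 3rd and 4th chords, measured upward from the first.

The roots are Gb and B.
Gb up to B is 5 semitones, a half step wider than a major third, so the interval is augmented.

augmented third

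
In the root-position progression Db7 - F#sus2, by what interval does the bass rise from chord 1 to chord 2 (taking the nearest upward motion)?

The roots are Db and F#.
Db up to F# is 5 semitones, a half step wider than a major third, so the interval is augmented.

augmented third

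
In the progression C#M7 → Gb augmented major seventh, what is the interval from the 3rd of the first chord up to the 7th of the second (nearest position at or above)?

C#M7 has E# as its 3rd, and Gb augmented major seventh has F as its 7th.
E# up to F is 0 semitones, a whole step narrower than a major second, so the interval is diminished.

diminished second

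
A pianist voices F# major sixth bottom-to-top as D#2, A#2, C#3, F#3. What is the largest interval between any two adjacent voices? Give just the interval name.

perfect fifth

Adjacent intervals: D#2→A#2 = perfect fifth; A#2→C#3 = minor third; C#3→F#3 = perfect fourth.
The largest is D#2 to A#2, a perfect fifth (7 semitones).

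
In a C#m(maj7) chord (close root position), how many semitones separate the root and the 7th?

The chord tones of C#mM7 are C#–E–G#–B#.
C# to B# is a major seventh: 11 semitones.

11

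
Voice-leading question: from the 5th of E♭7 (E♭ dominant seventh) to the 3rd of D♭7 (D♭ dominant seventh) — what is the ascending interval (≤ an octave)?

perfect fifth

The 5th of E♭7 (E♭ dominant seventh) is B♭; the 3rd of D♭7 (D♭ dominant seventh) is F.
Counting 5 letters and 7 half steps from B♭ gives a perfect fifth.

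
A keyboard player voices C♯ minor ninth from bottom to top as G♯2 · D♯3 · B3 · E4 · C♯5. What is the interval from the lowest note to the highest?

The outer voices are G♯2 and C♯5.
Counting 18 letters and 29 half steps from G♯ gives a perfect 18th.

P18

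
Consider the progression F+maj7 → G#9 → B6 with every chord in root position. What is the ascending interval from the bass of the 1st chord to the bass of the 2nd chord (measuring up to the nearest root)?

augmented second

The roots are F and G#.
2 letter names make it a second; at 3 semitones (a half step wider than major) the quality is augmented.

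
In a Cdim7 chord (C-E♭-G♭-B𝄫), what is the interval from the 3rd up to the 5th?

So we need the interval from E♭ up to G♭.
3 letter names make it a third; at 3 semitones (a half step narrower than major) the quality is minor.

minor third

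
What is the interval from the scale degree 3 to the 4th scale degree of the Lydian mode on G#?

major 2nd

Spelling the Lydian mode on G#: G# A# B# C## D# E# F##.
So we need the interval from B# up to C##.
From B# to C## is 2 semitones, exactly the major second.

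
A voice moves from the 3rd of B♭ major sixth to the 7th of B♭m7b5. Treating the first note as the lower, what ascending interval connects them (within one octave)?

The 3rd of B♭ major sixth is D; the 7th of B♭m7b5 is A♭.
5 letter names make it a fifth; at 6 semitones (a half step narrower than perfect) the quality is diminished.

diminished 5th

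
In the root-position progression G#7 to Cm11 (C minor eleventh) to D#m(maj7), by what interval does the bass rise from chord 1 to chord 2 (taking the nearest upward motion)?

diminished 4th

The roots are G# and C.
4 letter names make it a fourth; at 4 semitones (a half step narrower than perfect) the quality is diminished.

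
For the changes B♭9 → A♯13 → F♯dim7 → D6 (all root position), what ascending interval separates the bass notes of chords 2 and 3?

The roots are A♯ and F♯.
6 letter names make it a sixth; at 8 semitones (a half step narrower than major) the quality is minor.

m6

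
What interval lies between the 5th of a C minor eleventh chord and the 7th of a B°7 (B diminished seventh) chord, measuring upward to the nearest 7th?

C minor eleventh has G as its 5th, and B°7 (B diminished seventh) has A♭ as its 7th.
From G to A♭: 1 semitone over a second = minor.

minor second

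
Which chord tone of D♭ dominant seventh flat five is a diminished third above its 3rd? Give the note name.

Abb

D♭ dominant seventh flat five: D♭–F–A𝄫–C♭.
The 3rd is F. A diminished third above F is A𝄫.
A𝄫 is the chord's 5th.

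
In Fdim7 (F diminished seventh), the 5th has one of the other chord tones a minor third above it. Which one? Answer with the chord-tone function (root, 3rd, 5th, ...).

Spelling the chord: F, Ab, Cb, Ebb.
The 5th is Cb. A minor third above Cb is Ebb.
Ebb is the chord's 7th.

7th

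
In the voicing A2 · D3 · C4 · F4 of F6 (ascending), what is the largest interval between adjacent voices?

minor seventh

Adjacent intervals: A2→D3 = perfect fourth; D3→C4 = minor seventh; C4→F4 = perfect fourth.
The largest is D3 to C4, a minor seventh (10 semitones).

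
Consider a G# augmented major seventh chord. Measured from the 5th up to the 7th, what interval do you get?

minor third

The chord tones of G# augmented major seventh are G# B# D## F##.
The 5th is D## and the 7th is F##.
3 letter names make it a third; at 3 semitones (a half step narrower than major) the quality is minor.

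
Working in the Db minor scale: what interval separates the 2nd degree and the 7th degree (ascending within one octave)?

The scale runs Db Eb Fb Gb Ab Bbb Cb.
So we need the interval from Eb up to Cb.
Eb up to Cb is 8 semitones, a half step narrower than a major sixth, so the interval is minor.

minor sixth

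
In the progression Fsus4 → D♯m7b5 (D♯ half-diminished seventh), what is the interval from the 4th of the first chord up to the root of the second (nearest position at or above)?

augmented 3rd

Fsus4 has B♭ as its 4th, and D♯m7b5 (D♯ half-diminished seventh) has D♯ as its root.
From B♭ to D♯: 5 semitones over a third = augmented.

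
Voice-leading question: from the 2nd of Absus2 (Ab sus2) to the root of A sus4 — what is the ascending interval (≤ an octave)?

major 7th

Absus2 (Ab sus2) has Bb as its 2nd, and A sus4 has A as its root.
Counting 7 letters and 11 half steps from Bb gives a major seventh.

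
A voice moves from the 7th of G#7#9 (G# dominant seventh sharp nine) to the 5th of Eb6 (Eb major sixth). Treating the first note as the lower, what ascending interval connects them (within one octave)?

diminished fourth

G#7#9 (G# dominant seventh sharp nine) has F# as its 7th, and Eb6 (Eb major sixth) has Bb as its 5th.
From F# to Bb: 4 semitones over a fourth = diminished.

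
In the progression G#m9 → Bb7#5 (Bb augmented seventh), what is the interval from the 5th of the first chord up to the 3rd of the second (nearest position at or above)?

diminished octave

The 5th of G#m9 is D#; the 3rd of Bb7#5 (Bb augmented seventh) is D.
8 letter names make it an octave; at 11 semitones (a half step narrower than perfect) the quality is diminished.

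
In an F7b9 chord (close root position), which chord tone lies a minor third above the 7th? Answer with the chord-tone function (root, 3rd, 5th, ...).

F dominant seventh flat nine: F–A–C–Eb–Gb.
The 7th is Eb. A minor third above Eb is Gb.
Gb is the chord's 9th.

9th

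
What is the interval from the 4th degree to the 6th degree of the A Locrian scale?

minor third

A locrian: A B♭ C D E♭ F G.
That puts D below F.
3 letter names make it a third; at 3 semitones (a half step narrower than major) the quality is minor.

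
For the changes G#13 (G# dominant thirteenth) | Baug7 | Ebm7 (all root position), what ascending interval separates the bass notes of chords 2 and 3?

diminished 4th

The roots are B and Eb.
B up to Eb is 4 semitones, a half step narrower than a perfect fourth, so the interval is diminished.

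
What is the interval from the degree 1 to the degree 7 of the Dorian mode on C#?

minor seventh

Spelling the Dorian mode on C#: C# D# E F# G# A# B.
Degree 1 = C#; 7th scale degree = B.
C# up to B is 10 semitones, a half step narrower than a major seventh, so the interval is minor.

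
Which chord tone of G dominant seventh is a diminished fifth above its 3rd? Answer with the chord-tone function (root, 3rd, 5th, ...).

7th

G dominant seventh: G B D F.
The 3rd is B. A diminished fifth above B is F.
F is the chord's 7th.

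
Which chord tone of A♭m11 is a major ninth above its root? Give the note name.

Spelling the chord: A♭, C♭, E♭, G♭, B♭, D♭.
The root is A♭. A major ninth above A♭ is B♭.
B♭ is the chord's 9th.

Bb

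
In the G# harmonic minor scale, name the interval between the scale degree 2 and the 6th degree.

diminished fifth

G# harmonic minor: G# A# B C# D# E F##.
That puts A# below E.
From A# to E: 6 semitones over a fifth = diminished.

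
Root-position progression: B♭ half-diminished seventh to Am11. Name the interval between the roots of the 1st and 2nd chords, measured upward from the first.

major seventh

The roots are B♭ and A.
From B♭ to A is 11 semitones, exactly the major seventh.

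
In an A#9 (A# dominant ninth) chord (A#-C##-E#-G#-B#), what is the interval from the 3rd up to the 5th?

3rd = C##; 5th = E#.
C## up to E# is 3 semitones, a half step narrower than a major third, so the interval is minor.

minor 3rd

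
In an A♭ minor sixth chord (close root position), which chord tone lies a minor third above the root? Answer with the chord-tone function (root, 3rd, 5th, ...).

3rd

A♭min6 is spelled A♭–C♭–E♭–F.
The root is A♭. A minor third above A♭ is C♭.
C♭ is the chord's 3rd.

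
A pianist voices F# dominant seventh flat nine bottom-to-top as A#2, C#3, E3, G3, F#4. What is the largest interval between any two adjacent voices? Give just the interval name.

M7

Adjacent intervals: A#2→C#3 = minor third; C#3→E3 = minor third; E3→G3 = minor third; G3→F#4 = major seventh.
The largest is G3 to F#4, a major seventh (11 semitones).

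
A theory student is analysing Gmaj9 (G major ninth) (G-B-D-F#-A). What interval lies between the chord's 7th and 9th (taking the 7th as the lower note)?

7th = F#; 9th = A.
F# up to A is 3 semitones, a half step narrower than a major third, so the interval is minor.

minor third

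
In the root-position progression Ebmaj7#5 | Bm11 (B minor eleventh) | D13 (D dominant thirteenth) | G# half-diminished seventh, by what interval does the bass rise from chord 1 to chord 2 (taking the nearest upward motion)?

augmented fifth

The roots are Eb and B.
5 letter names make it a fifth; at 8 semitones (a half step wider than perfect) the quality is augmented.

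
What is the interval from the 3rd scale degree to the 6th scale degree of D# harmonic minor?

perfect fourth

Spelling D# harmonic minor: D# E# F# G# A# B C##.
The 3rd scale degree is F# and the 6th scale degree is B.
Counting 4 letters and 5 half steps from F# gives a perfect fourth.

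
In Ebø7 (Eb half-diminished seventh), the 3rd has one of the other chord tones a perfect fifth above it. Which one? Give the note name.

Db

Spelling the chord: Eb Gb Bbb Db.
The 3rd is Gb. A perfect fifth above Gb is Db.
Db is the chord's 7th.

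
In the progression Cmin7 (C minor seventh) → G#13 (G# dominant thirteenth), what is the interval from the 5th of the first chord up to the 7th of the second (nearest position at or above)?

major 7th

The 5th of Cmin7 (C minor seventh) is G; the 7th of G#13 (G# dominant thirteenth) is F#.
From G to F# is 11 semitones, exactly the major seventh.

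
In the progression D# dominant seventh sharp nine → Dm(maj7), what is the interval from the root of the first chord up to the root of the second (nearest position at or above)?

diminished 8th

The root of D# dominant seventh sharp nine is D#; the root of Dm(maj7) is D.
D# up to D is 11 semitones, a half step narrower than a perfect octave, so the interval is diminished.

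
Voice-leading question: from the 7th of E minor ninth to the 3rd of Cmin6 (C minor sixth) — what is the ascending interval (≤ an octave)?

The 7th of E minor ninth is D; the 3rd of Cmin6 (C minor sixth) is E♭.
D up to E♭ is 1 semitone, a half step narrower than a major second, so the interval is minor.

minor second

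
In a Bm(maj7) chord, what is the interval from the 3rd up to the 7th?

augmented fifth

Spelling the chord: B D F# A#.
So we need the interval from D up to A#.
5 letter names make it a fifth; at 8 semitones (a half step wider than perfect) the quality is augmented.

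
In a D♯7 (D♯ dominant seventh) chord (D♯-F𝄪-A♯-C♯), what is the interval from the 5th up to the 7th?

So we need the interval from A♯ up to C♯.
A♯ up to C♯ is 3 semitones, a half step narrower than a major third, so the interval is minor.

minor third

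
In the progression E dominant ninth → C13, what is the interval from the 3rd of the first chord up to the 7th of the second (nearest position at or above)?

diminished third

The 3rd of E dominant ninth is G#; the 7th of C13 is Bb.
From G# to Bb: 2 semitones over a third = diminished.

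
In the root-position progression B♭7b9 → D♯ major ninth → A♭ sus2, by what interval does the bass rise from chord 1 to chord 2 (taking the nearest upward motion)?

augmented 3rd

The roots are B♭ and D♯.
B♭ up to D♯ is 5 semitones, a half step wider than a major third, so the interval is augmented.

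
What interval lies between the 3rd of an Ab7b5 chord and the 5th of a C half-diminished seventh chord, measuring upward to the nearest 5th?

Ab7b5 has C as its 3rd, and C half-diminished seventh has Gb as its 5th.
5 letter names make it a fifth; at 6 semitones (a half step narrower than perfect) the quality is diminished.

diminished 5th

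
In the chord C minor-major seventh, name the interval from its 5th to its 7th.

M3

CmM7: C, Eb, G, B.
5th = G; 7th = B.
Counting 3 letters and 4 half steps from G gives a major third.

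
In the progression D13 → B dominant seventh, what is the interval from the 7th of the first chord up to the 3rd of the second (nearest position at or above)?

augmented second

The 7th of D13 is C; the 3rd of B dominant seventh is D#.
C up to D# is 3 semitones, a half step wider than a major second, so the interval is augmented.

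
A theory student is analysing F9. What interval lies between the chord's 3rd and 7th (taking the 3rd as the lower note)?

diminished fifth

The chord tones of F9 (F dominant ninth) are F-A-C-Eb-G.
The 3rd is A and the 7th is Eb.
5 letter names make it a fifth; at 6 semitones (a half step narrower than perfect) the quality is diminished.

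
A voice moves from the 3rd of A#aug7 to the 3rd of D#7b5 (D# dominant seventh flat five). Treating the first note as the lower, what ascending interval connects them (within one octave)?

perfect 4th

The 3rd of A#aug7 is C##; the 3rd of D#7b5 (D# dominant seventh flat five) is F##.
Counting 4 letters and 5 half steps from C## gives a perfect fourth.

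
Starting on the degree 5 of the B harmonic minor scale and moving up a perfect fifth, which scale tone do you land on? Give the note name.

C#

The scale is B C# D E F# G A#.
The degree 5 is F#; a perfect fifth above that is C# — scale degree 2.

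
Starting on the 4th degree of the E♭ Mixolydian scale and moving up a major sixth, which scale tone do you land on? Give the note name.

The scale is E♭ F G A♭ B♭ C D♭.
The 4th degree is A♭; a major sixth above that is F — scale degree 2.

F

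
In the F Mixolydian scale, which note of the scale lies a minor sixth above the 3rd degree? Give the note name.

F

The scale is F G A Bb C D Eb.
The 3rd degree is A; a minor sixth above that is F — scale degree 1.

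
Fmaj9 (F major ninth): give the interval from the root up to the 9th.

Fmaj9: F A C E G.
The root is F and the 9th is G.
F up to G spans 9 letter names and 14 semitones — a major ninth.

M9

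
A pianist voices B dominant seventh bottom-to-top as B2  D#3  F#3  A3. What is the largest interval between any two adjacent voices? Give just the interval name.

Adjacent intervals: B2→D#3 = major third; D#3→F#3 = minor third; F#3→A3 = minor third.
The largest is B2 to D#3, a major third (4 semitones).

major 3rd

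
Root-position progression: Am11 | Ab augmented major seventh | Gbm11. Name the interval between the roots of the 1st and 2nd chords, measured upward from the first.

The roots are A and Ab.
8 letter names make it an octave; at 11 semitones (a half step narrower than perfect) the quality is diminished.

d8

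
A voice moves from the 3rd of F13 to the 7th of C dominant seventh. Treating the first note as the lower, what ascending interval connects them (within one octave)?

The 3rd of F13 is A; the 7th of C dominant seventh is B♭.
2 letter names make it a second; at 1 semitone (a half step narrower than major) the quality is minor.

minor second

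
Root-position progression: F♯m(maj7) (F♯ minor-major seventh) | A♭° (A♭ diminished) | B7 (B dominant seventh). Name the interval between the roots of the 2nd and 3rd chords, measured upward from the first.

The roots are A♭ and B.
2 letter names make it a second; at 3 semitones (a half step wider than major) the quality is augmented.

augmented second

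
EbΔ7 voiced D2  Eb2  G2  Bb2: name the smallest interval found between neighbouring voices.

Adjacent intervals: D2→Eb2 = minor second; Eb2→G2 = major third; G2→Bb2 = minor third.
The smallest is D2 to Eb2, a minor second (1 semitone).

minor second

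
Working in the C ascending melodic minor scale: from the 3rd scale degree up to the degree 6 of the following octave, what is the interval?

C melodic minor: C D Eb F G A B.
3rd scale degree = Eb; 6th degree (up an octave) = A.
From Eb to A: 18 semitones over an eleventh = augmented.

augmented 11th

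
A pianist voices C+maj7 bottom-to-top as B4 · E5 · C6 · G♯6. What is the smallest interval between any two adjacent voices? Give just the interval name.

Adjacent intervals: B4→E5 = perfect fourth; E5→C6 = minor sixth; C6→G♯6 = augmented fifth.
The smallest is B4 to E5, a perfect fourth (5 semitones).

P4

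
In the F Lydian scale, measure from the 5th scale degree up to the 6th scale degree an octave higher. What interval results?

Spelling the F Lydian scale: F G A B C D E.
That puts C below D.
C up to D spans 9 letter names and 14 semitones — a major ninth.

M9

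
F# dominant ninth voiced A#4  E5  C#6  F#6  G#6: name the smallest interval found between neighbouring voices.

major 2nd

Adjacent intervals: A#4→E5 = diminished fifth; E5→C#6 = major sixth; C#6→F#6 = perfect fourth; F#6→G#6 = major second.
The smallest is F#6 to G#6, a major second (2 semitones).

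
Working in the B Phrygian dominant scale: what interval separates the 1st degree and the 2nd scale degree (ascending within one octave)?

minor second

Spelling the B Phrygian dominant scale: B C D# E F# G A.
The 1st degree is B and the scale degree 2 is C.
B up to C is 1 semitone, a half step narrower than a major second, so the interval is minor.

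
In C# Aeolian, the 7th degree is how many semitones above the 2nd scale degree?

The scale is C# D# E F# G# A B.
D# up to B is a minor sixth — 8 semitones.

8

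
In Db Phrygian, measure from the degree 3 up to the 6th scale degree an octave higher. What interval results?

The scale runs Db Ebb Fb Gb Ab Bbb Cb.
Degree 3 = Fb; degree 6 (up an octave) = Bbb.
Fb up to Bbb spans 11 letter names and 17 semitones — a perfect eleventh.

perfect eleventh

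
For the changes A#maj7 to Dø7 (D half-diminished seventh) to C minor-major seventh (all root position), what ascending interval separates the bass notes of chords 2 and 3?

The roots are D and C.
7 letter names make it a seventh; at 10 semitones (a half step narrower than major) the quality is minor.

m7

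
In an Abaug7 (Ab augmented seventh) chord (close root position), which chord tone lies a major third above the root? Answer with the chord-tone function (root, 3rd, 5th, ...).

Abaug7 (Ab augmented seventh): Ab C E Gb.
The root is Ab. A major third above Ab is C.
C is the chord's 3rd.

3rd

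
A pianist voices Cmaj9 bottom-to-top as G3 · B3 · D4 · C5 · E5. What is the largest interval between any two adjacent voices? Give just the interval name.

Adjacent intervals: G3→B3 = major third; B3→D4 = minor third; D4→C5 = minor seventh; C5→E5 = major third.
The largest is D4 to C5, a minor seventh (10 semitones).

minor seventh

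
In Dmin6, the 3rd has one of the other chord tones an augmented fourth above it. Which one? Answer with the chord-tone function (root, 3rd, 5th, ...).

6th

Dm6 (D minor sixth): D F A B.
The 3rd is F. An augmented fourth above F is B.
B is the chord's 6th.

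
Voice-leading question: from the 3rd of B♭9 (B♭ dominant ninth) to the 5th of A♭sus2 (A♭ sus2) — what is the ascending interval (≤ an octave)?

minor second

The 3rd of B♭9 (B♭ dominant ninth) is D; the 5th of A♭sus2 (A♭ sus2) is E♭.
From D to E♭: 1 semitone over a second = minor.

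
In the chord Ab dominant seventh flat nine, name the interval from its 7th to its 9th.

Ab7b9 is spelled Ab-C-Eb-Gb-Bbb.
7th = Gb; 9th = Bbb.
Gb up to Bbb is 3 semitones, a half step narrower than a major third, so the interval is minor.

minor 3rd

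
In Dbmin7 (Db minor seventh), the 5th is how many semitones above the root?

7

Db-7 (Db minor seventh) is spelled Db Fb Ab Cb.
Db to Ab is a perfect fifth: 7 semitones.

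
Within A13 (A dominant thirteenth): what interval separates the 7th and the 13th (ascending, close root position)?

M7

A13 (A dominant thirteenth) is spelled A, C♯, E, G, B, F♯.
7th = G; 13th = F♯.
Counting 7 letters and 11 half steps from G gives a major seventh.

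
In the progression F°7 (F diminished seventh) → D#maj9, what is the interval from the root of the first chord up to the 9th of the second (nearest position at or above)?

augmented seventh

F°7 (F diminished seventh) has F as its root, and D#maj9 has E# as its 9th.
F up to E# is 12 semitones, a half step wider than a major seventh, so the interval is augmented.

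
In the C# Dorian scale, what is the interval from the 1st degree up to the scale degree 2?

The scale runs C# D# E F# G# A# B.
That puts C# below D#.
From C# to D# is 2 semitones, exactly the major second.

major second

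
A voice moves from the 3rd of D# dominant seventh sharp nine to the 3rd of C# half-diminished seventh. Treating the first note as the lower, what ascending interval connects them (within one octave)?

The 3rd of D# dominant seventh sharp nine is F##; the 3rd of C# half-diminished seventh is E.
7 letter names make it a seventh; at 9 semitones (a whole step narrower than major) the quality is diminished.

diminished seventh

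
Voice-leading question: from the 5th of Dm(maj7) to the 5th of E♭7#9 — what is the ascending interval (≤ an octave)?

The 5th of Dm(maj7) is A; the 5th of E♭7#9 is B♭.
2 letter names make it a second; at 1 semitone (a half step narrower than major) the quality is minor.

minor second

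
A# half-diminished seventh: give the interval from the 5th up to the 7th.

A#ø: A#, C#, E, G#.
So we need the interval from E up to G#.
E up to G# spans 3 letter names and 4 semitones — a major third.

major third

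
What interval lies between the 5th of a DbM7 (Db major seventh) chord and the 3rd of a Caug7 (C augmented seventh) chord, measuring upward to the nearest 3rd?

DbM7 (Db major seventh) has Ab as its 5th, and Caug7 (C augmented seventh) has E as its 3rd.
From Ab to E: 8 semitones over a fifth = augmented.

A5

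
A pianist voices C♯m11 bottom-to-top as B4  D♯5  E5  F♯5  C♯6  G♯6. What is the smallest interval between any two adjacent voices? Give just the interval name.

minor second

Adjacent intervals: B4→D♯5 = major third; D♯5→E5 = minor second; E5→F♯5 = major second; F♯5→C♯6 = perfect fifth; C♯6→G♯6 = perfect fifth.
The smallest is D♯5 to E5, a minor second (1 semitone).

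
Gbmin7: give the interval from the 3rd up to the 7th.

perfect fifth

Gbm7 (Gb minor seventh) is spelled Gb, Bbb, Db, Fb.
The 3rd is Bbb and the 7th is Fb.
From Bbb to Fb is 7 semitones, exactly the perfect fifth.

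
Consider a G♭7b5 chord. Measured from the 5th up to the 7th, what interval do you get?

M3

G♭7b5 (G♭ dominant seventh flat five) is spelled G♭ B♭ D𝄫 F♭.
5th = D𝄫; 7th = F♭.
From D𝄫 to F♭ is 4 semitones, exactly the major third.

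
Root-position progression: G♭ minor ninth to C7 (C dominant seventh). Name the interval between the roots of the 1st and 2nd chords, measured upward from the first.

The roots are G♭ and C.
4 letter names make it a fourth; at 6 semitones (a half step wider than perfect) the quality is augmented.

augmented 4th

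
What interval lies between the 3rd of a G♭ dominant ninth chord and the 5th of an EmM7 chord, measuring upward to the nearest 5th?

G♭ dominant ninth has B♭ as its 3rd, and EmM7 has B as its 5th.
B♭ up to B is 1 semitone, a half step wider than a perfect unison, so the interval is augmented.

augmented unison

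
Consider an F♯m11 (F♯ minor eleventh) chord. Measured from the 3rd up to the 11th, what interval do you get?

Spelling the chord: F♯–A–C♯–E–G♯–B.
So we need the interval from A up to B.
Counting 9 letters and 14 half steps from A gives a major ninth.

major 9th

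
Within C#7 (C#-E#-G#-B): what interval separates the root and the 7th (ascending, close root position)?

minor seventh

So we need the interval from C# up to B.
7 letter names make it a seventh; at 10 semitones (a half step narrower than major) the quality is minor.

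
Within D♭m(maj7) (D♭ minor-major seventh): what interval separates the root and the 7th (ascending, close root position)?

major 7th

D♭ minor-major seventh: D♭–F♭–A♭–C.
So we need the interval from D♭ up to C.
Counting 7 letters and 11 half steps from D♭ gives a major seventh.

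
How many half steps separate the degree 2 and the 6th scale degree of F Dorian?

7

The scale is F G Ab Bb C D Eb.
G up to D is a perfect fifth — 7 semitones.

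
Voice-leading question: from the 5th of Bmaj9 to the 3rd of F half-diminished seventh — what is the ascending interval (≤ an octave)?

d3

Bmaj9 has F# as its 5th, and F half-diminished seventh has Ab as its 3rd.
From F# to Ab: 2 semitones over a third = diminished.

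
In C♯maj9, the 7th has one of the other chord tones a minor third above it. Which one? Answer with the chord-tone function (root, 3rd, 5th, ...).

The chord tones of C♯maj9 (C♯ major ninth) are C♯ E♯ G♯ B♯ D♯.
The 7th is B♯. A minor third above B♯ is D♯.
D♯ is the chord's 9th.

9th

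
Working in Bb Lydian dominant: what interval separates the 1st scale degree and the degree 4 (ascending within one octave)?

augmented 4th

Spelling Bb Lydian dominant: Bb C D E F G Ab.
The 1st scale degree is Bb and the 4th scale degree is E.
4 letter names make it a fourth; at 6 semitones (a half step wider than perfect) the quality is augmented.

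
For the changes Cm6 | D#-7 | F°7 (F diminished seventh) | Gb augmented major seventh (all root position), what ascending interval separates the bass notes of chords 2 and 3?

diminished 3rd

The roots are D# and F.
From D# to F: 2 semitones over a third = diminished.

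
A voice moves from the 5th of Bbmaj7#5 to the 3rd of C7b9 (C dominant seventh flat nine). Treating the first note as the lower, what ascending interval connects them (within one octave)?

Bbmaj7#5 has F# as its 5th, and C7b9 (C dominant seventh flat nine) has E as its 3rd.
F# up to E is 10 semitones, a half step narrower than a major seventh, so the interval is minor.

minor seventh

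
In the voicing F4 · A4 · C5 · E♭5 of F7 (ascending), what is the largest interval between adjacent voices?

Adjacent intervals: F4→A4 = major third; A4→C5 = minor third; C5→E♭5 = minor third.
The largest is F4 to A4, a major third (4 semitones).

major third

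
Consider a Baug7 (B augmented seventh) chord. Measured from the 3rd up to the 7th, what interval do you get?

Spelling the chord: B, D♯, F𝄪, A.
That puts D♯ below A.
D♯ up to A is 6 semitones, a half step narrower than a perfect fifth, so the interval is diminished.
That tritone between 3rd and 7th is what gives the dominant seventh its pull toward resolution.

diminished fifth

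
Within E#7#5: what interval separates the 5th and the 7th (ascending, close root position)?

E#7#5: E#–G##–B##–D#.
The 5th is B## and the 7th is D#.
3 letter names make it a third; at 2 semitones (a whole step narrower than major) the quality is diminished.

d3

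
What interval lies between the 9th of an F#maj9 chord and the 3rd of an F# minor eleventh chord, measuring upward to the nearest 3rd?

m2

F#maj9 has G# as its 9th, and F# minor eleventh has A as its 3rd.
From G# to A: 1 semitone over a second = minor.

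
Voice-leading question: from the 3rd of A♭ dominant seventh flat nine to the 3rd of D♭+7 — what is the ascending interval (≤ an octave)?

P4

A♭ dominant seventh flat nine has C as its 3rd, and D♭+7 has F as its 3rd.
From C to F is 5 semitones, exactly the perfect fourth.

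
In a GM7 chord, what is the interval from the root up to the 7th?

GM7 (G major seventh) is spelled G–B–D–F#.
The root is G and the 7th is F#.
From G to F# is 11 semitones, exactly the major seventh.

major 7th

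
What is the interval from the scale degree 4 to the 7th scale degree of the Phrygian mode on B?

perfect fourth

Spelling the Phrygian mode on B: B C D E F# G A.
So we need the interval from E up to A.
Counting 4 letters and 5 half steps from E gives a perfect fourth.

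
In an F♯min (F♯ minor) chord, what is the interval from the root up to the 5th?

perfect fifth

F♯min is spelled F♯, A, C♯.
The root is F♯ and the 5th is C♯.
From F♯ to C♯ is 7 semitones, exactly the perfect fifth.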